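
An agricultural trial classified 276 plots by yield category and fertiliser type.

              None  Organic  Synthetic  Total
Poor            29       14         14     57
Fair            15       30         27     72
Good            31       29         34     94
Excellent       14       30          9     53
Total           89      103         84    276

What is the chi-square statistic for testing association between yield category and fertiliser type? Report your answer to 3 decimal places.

24.800

Grand total N = 276.
Expected counts (row total × column total / N):
  Poor, None: 57×89/276 = 18.3804
  Poor, Organic: 57×103/276 = 21.2717
  Poor, Synthetic: 57×84/276 = 17.3478
  Fair, None: 72×89/276 = 23.2174
  Fair, Organic: 72×103/276 = 26.8696
  Fair, Synthetic: 72×84/276 = 21.9130
  Good, None: 94×89/276 = 30.3116
  Good, Organic: 94×103/276 = 35.0797
  Good, Synthetic: 94×84/276 = 28.6087
  Excellent, None: 53×89/276 = 17.0906
  Excellent, Organic: 53×103/276 = 19.7790
  Excellent, Synthetic: 53×84/276 = 16.1304
Contributions (O − E)²/E:
  (29 − 18.3804)²/18.3804 = 6.1357
  (14 − 21.2717)²/21.2717 = 2.4858
  (14 − 17.3478)²/17.3478 = 0.6461
  (15 − 23.2174)²/23.2174 = 2.9084
  (30 − 26.8696)²/26.8696 = 0.3647
  (27 − 21.9130)²/21.9130 = 1.1809
  (31 − 30.3116)²/30.3116 = 0.0156
  (29 − 35.0797)²/35.0797 = 1.0537
  (34 − 28.6087)²/28.6087 = 1.0160
  (14 − 17.0906)²/17.0906 = 0.5589
  (30 − 19.7790)²/19.7790 = 5.2818
  (9 − 16.1304)²/16.1304 = 3.1520
χ² = 6.1357 + 2.4858 + 0.6461 + 2.9084 + 0.3647 + 1.1809 + 0.0156 + 1.0537 + 1.0160 + 0.5589 + 5.2818 + 3.1520 = 24.800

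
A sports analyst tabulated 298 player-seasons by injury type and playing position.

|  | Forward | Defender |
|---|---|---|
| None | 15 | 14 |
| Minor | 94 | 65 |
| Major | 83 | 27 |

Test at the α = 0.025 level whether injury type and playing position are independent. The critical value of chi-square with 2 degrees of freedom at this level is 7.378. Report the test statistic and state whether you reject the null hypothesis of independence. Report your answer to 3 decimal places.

Row totals: 29, 159, 110. Column totals: 192, 106. Grand total N = 298.
Expected counts (row total × column total / N):
  None, Forward: 29×192/298 = 18.6846
  None, Defender: 29×106/298 = 10.3154
  Minor, Forward: 159×192/298 = 102.4430
  Minor, Defender: 159×106/298 = 56.5570
  Major, Forward: 110×192/298 = 70.8725
  Major, Defender: 110×106/298 = 39.1275
Contributions (O − E)²/E:
  (15 − 18.6846)²/18.6846 = 0.7266
  (14 − 10.3154)²/10.3154 = 1.3161
  (94 − 102.4430)²/102.4430 = 0.6958
  (65 − 56.5570)²/56.5570 = 1.2604
  (83 − 70.8725)²/70.8725 = 2.0752
  (27 − 39.1275)²/39.1275 = 3.7589
χ² = 0.7266 + 1.3161 + 0.6958 + 1.2604 + 2.0752 + 3.7589 = 9.833
df = (3−1)(2−1) = 2. Since 9.833 > 7.378, reject the null hypothesis of independence at α = 0.025.

9.833; reject H₀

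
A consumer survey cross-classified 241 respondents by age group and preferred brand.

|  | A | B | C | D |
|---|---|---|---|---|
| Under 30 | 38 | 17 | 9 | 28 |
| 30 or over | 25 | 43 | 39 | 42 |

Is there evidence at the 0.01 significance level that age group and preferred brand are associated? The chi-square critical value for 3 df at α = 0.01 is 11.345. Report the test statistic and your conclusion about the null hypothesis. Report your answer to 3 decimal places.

Row totals: 92, 149. Column totals: 63, 60, 48, 70. Grand total N = 241.
Expected counts (row total × column total / N):
  Under 30, A: 92×63/241 = 24.0498
  Under 30, B: 92×60/241 = 22.9046
  Under 30, C: 92×48/241 = 18.3237
  Under 30, D: 92×70/241 = 26.7220
  30 or over, A: 149×63/241 = 38.9502
  30 or over, B: 149×60/241 = 37.0954
  30 or over, C: 149×48/241 = 29.6763
  30 or over, D: 149×70/241 = 43.2780
Contributions (O − E)²/E:
  (38 − 24.0498)²/24.0498 = 8.0919
  (17 − 22.9046)²/22.9046 = 1.5222
  (9 − 18.3237)²/18.3237 = 4.7442
  (28 − 26.7220)²/26.7220 = 0.0611
  (25 − 38.9502)²/38.9502 = 4.9963
  (43 − 37.0954)²/37.0954 = 0.9399
  (39 − 29.6763)²/29.6763 = 2.9293
  (42 − 43.2780)²/43.2780 = 0.0377
χ² = 8.0919 + 1.5222 + 4.7442 + 0.0611 + 4.9963 + 0.9399 + 2.9293 + 0.0377 = 23.323
df = (2−1)(4−1) = 3. Since 23.323 > 11.345, reject the null hypothesis of independence at α = 0.01.

23.323; reject H₀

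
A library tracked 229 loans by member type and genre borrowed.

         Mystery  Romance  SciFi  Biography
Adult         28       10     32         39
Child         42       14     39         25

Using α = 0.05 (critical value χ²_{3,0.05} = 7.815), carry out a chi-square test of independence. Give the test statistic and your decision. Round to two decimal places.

Row totals: 109, 120. Column totals: 70, 24, 71, 64. Grand total N = 229.
Expected counts (row total × column total / N):
  Adult, Mystery: 109×70/229 = 33.319
  Adult, Romance: 109×24/229 = 11.424
  Adult, SciFi: 109×71/229 = 33.795
  Adult, Biography: 109×64/229 = 30.463
  Child, Mystery: 120×70/229 = 36.681
  Child, Romance: 120×24/229 = 12.576
  Child, SciFi: 120×71/229 = 37.205
  Child, Biography: 120×64/229 = 33.537
Contributions (O − E)²/E:
  (28 − 33.319)²/33.319 = 0.8491
  (10 − 11.424)²/11.424 = 0.1775
  (32 − 33.795)²/33.795 = 0.0953
  (39 − 30.463)²/30.463 = 2.3924
  (42 − 36.681)²/36.681 = 0.7713
  (14 − 12.576)²/12.576 = 0.1612
  (39 − 37.205)²/37.205 = 0.0866
  (25 − 33.537)²/33.537 = 2.1731
χ² = 0.8491 + 0.1775 + 0.0953 + 2.3924 + 0.7713 + 0.1612 + 0.0866 + 2.1731 = 6.71
df = (2−1)(4−1) = 3. Since 6.71 < 7.815, fail to reject the null hypothesis of independence at α = 0.05.

6.71; fail to reject H₀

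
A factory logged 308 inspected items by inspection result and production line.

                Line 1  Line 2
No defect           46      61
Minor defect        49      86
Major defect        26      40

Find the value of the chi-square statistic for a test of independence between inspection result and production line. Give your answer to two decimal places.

Row totals: 107, 135, 66. Column totals: 121, 187. Grand total N = 308.
Expected counts (row total × column total / N):
  No defect, Line 1: 107×121/308 = 42.036
  No defect, Line 2: 107×187/308 = 64.964
  Minor defect, Line 1: 135×121/308 = 53.036
  Minor defect, Line 2: 135×187/308 = 81.964
  Major defect, Line 1: 66×121/308 = 25.929
  Major defect, Line 2: 66×187/308 = 40.071
Contributions (O − E)²/E:
  (46 − 42.036)²/42.036 = 0.3738
  (61 − 64.964)²/64.964 = 0.2419
  (49 − 53.036)²/53.036 = 0.3071
  (86 − 81.964)²/81.964 = 0.1987
  (26 − 25.929)²/25.929 = 0.0002
  (40 − 40.071)²/40.071 = 0.0001
χ² = 0.3738 + 0.2419 + 0.3071 + 0.1987 + 0.0002 + 0.0001 = 1.12

1.12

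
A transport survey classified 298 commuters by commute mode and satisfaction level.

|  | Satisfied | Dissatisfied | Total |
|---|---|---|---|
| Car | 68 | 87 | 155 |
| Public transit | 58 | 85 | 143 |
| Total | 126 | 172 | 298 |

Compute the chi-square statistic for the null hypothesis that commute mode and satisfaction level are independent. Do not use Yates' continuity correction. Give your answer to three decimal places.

0.334

Grand total N = 298.
Expected counts (row total × column total / N):
  Car, Satisfied: 155×126/298 = 65.5369
  Car, Dissatisfied: 155×172/298 = 89.4631
  Public transit, Satisfied: 143×126/298 = 60.4631
  Public transit, Dissatisfied: 143×172/298 = 82.5369
Contributions (O − E)²/E:
  (68 − 65.5369)²/65.5369 = 0.0926
  (87 − 89.4631)²/89.4631 = 0.0678
  (58 − 60.4631)²/60.4631 = 0.1003
  (85 − 82.5369)²/82.5369 = 0.0735
χ² = 0.0926 + 0.0678 + 0.1003 + 0.0735 = 0.334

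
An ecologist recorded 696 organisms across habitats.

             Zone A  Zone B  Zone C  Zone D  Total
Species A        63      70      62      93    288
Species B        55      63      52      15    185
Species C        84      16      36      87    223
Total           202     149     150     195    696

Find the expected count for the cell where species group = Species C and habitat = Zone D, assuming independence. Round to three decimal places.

62.478

Row total (Species C) = 223; column total (Zone D) = 195; grand total N = 696.
Expected count = (row total × column total) / N = 223 × 195 / 696 = 62.478.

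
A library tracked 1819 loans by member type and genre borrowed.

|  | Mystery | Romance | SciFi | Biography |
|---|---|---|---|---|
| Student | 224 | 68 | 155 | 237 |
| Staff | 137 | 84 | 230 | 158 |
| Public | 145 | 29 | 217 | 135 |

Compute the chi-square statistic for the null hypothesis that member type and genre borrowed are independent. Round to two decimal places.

80.17

Row totals: 684, 609, 526. Column totals: 506, 181, 602, 530. Grand total N = 1819.
Expected counts (row total × column total / N):
  Student, Mystery: 684×506/1819 = 190.272
  Student, Romance: 684×181/1819 = 68.062
  Student, SciFi: 684×602/1819 = 226.371
  Student, Biography: 684×530/1819 = 199.296
  Staff, Mystery: 609×506/1819 = 169.408
  Staff, Romance: 609×181/1819 = 60.599
  Staff, SciFi: 609×602/1819 = 201.549
  Staff, Biography: 609×530/1819 = 177.444
  Public, Mystery: 526×506/1819 = 146.320
  Public, Romance: 526×181/1819 = 52.340
  Public, SciFi: 526×602/1819 = 174.080
  Public, Biography: 526×530/1819 = 153.260
Contributions (O − E)²/E:
  (224 − 190.272)²/190.272 = 5.9787
  (68 − 68.062)²/68.062 = 0.0001
  (155 − 226.371)²/226.371 = 22.5021
  (237 − 199.296)²/199.296 = 7.1331
  (137 − 169.408)²/169.408 = 6.1997
  (84 − 60.599)²/60.599 = 9.0366
  (230 − 201.549)²/201.549 = 4.0162
  (158 − 177.444)²/177.444 = 2.1306
  (145 − 146.320)²/146.320 = 0.0119
  (29 − 52.340)²/52.340 = 10.4080
  (217 − 174.080)²/174.080 = 10.5821
  (135 − 153.260)²/153.260 = 2.1756
χ² = 5.9787 + 0.0001 + 22.5021 + 7.1331 + 6.1997 + 9.0366 + 4.0162 + 2.1306 + 0.0119 + 10.4080 + 10.5821 + 2.1756 = 80.17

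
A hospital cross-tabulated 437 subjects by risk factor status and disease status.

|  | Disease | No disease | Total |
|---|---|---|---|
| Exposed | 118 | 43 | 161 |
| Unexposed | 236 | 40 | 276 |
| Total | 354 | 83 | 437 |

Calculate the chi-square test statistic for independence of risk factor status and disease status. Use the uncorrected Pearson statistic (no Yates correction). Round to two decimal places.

9.86

Grand total N = 437.
Expected counts (row total × column total / N):
  Exposed, Disease: 161×354/437 = 130.421
  Exposed, No disease: 161×83/437 = 30.579
  Unexposed, Disease: 276×354/437 = 223.579
  Unexposed, No disease: 276×83/437 = 52.421
Contributions (O − E)²/E:
  (118 − 130.421)²/130.421 = 1.1829
  (43 − 30.579)²/30.579 = 5.0453
  (236 − 223.579)²/223.579 = 0.6901
  (40 − 52.421)²/52.421 = 2.9431
χ² = 1.1829 + 5.0453 + 0.6901 + 2.9431 = 9.86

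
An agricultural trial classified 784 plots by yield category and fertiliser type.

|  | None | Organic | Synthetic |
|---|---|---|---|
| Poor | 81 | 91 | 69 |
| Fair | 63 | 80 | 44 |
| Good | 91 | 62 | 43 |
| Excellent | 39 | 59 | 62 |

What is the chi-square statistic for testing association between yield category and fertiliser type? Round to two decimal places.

Row totals: 241, 187, 196, 160. Column totals: 274, 292, 218. Grand total N = 784.
Expected counts (row total × column total / N):
  Poor, None: 241×274/784 = 84.227
  Poor, Organic: 241×292/784 = 89.760
  Poor, Synthetic: 241×218/784 = 67.013
  Fair, None: 187×274/784 = 65.355
  Fair, Organic: 187×292/784 = 69.648
  Fair, Synthetic: 187×218/784 = 51.997
  Good, None: 196×274/784 = 68.500
  Good, Organic: 196×292/784 = 73.000
  Good, Synthetic: 196×218/784 = 54.500
  Excellent, None: 160×274/784 = 55.918
  Excellent, Organic: 160×292/784 = 59.592
  Excellent, Synthetic: 160×218/784 = 44.490
Contributions (O − E)²/E:
  (81 − 84.227)²/84.227 = 0.1236
  (91 − 89.760)²/89.760 = 0.0171
  (69 − 67.013)²/67.013 = 0.0589
  (63 − 65.355)²/65.355 = 0.0849
  (80 − 69.648)²/69.648 = 1.5387
  (44 − 51.997)²/51.997 = 1.2299
  (91 − 68.500)²/68.500 = 7.3905
  (62 − 73.000)²/73.000 = 1.6575
  (43 − 54.500)²/54.500 = 2.4266
  (39 − 55.918)²/55.918 = 5.1185
  (59 − 59.592)²/59.592 = 0.0059
  (62 − 44.490)²/44.490 = 6.8914
χ² = 0.1236 + 0.0171 + 0.0589 + 0.0849 + 1.5387 + 1.2299 + 7.3905 + 1.6575 + 2.4266 + 5.1185 + 0.0059 + 6.8914 = 26.54

26.54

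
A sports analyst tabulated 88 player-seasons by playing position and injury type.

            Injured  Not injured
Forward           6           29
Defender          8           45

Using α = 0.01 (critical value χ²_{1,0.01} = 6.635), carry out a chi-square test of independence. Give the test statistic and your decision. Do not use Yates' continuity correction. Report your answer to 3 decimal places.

0.066; fail to reject H₀

Row totals: 35, 53. Column totals: 14, 74. Grand total N = 88.
Expected counts (row total × column total / N):
  Forward, Injured: 35×14/88 = 5.5682
  Forward, Not injured: 35×74/88 = 29.4318
  Defender, Injured: 53×14/88 = 8.4318
  Defender, Not injured: 53×74/88 = 44.5682
Contributions (O − E)²/E:
  (6 − 5.5682)²/5.5682 = 0.0335
  (29 − 29.4318)²/29.4318 = 0.0063
  (8 − 8.4318)²/8.4318 = 0.0221
  (45 − 44.5682)²/44.5682 = 0.0042
χ² = 0.0335 + 0.0063 + 0.0221 + 0.0042 = 0.066
df = (2−1)(2−1) = 1. Since 0.066 < 6.635, fail to reject the null hypothesis of independence at α = 0.01.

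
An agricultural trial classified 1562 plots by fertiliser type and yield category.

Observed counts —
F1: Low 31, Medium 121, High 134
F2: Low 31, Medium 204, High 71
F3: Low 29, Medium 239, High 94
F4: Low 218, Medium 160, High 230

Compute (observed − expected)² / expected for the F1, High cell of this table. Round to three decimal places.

14.242

Row total (F1) = 286; column total (High) = 529; N = 1562.
Expected count E = 286 × 529 / 1562 = 96.85915.
Contribution = (O − E)²/E = (134 − 96.85915)² / 96.85915 = 14.242.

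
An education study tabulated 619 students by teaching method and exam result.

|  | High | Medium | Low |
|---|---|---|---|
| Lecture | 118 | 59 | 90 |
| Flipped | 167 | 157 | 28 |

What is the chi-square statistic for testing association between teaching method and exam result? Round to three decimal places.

75.210

Row totals: 267, 352. Column totals: 285, 216, 118. Grand total N = 619.
Expected counts (row total × column total / N):
  Lecture, High: 267×285/619 = 122.9321
  Lecture, Medium: 267×216/619 = 93.1696
  Lecture, Low: 267×118/619 = 50.8982
  Flipped, High: 352×285/619 = 162.0679
  Flipped, Medium: 352×216/619 = 122.8304
  Flipped, Low: 352×118/619 = 67.1018
Contributions (O − E)²/E:
  (118 − 122.9321)²/122.9321 = 0.1979
  (59 − 93.1696)²/93.1696 = 12.5316
  (90 − 50.8982)²/50.8982 = 30.0394
  (167 − 162.0679)²/162.0679 = 0.1501
  (157 − 122.8304)²/122.8304 = 9.5055
  (28 − 67.1018)²/67.1018 = 22.7855
χ² = 0.1979 + 12.5316 + 30.0394 + 0.1501 + 9.5055 + 22.7855 = 75.210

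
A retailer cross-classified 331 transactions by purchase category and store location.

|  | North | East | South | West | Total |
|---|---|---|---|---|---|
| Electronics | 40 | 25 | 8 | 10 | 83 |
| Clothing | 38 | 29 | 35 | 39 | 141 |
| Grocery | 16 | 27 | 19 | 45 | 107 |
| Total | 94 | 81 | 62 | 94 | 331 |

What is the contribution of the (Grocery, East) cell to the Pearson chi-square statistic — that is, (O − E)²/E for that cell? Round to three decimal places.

0.025

Row total (Grocery) = 107; column total (East) = 81; N = 331.
Expected count E = 107 × 81 / 331 = 26.184290.
Contribution = (O − E)²/E = (27 − 26.184290)² / 26.184290 = 0.025.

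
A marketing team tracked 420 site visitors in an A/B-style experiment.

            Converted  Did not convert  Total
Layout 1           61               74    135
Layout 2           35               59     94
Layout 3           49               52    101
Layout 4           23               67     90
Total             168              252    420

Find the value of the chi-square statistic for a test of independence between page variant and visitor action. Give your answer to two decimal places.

12.69

Grand total N = 420.
Expected counts (row total × column total / N):
  Layout 1, Converted: 135×168/420 = 54.000
  Layout 1, Did not convert: 135×252/420 = 81.000
  Layout 2, Converted: 94×168/420 = 37.600
  Layout 2, Did not convert: 94×252/420 = 56.400
  Layout 3, Converted: 101×168/420 = 40.400
  Layout 3, Did not convert: 101×252/420 = 60.600
  Layout 4, Converted: 90×168/420 = 36.000
  Layout 4, Did not convert: 90×252/420 = 54.000
Contributions (O − E)²/E:
  (61 − 54.000)²/54.000 = 0.9074
  (74 − 81.000)²/81.000 = 0.6049
  (35 − 37.600)²/37.600 = 0.1798
  (59 − 56.400)²/56.400 = 0.1199
  (49 − 40.400)²/40.400 = 1.8307
  (52 − 60.600)²/60.600 = 1.2205
  (23 − 36.000)²/36.000 = 4.6944
  (67 − 54.000)²/54.000 = 3.1296
χ² = 0.9074 + 0.6049 + 0.1798 + 0.1199 + 1.8307 + 1.2205 + 4.6944 + 3.1296 = 12.69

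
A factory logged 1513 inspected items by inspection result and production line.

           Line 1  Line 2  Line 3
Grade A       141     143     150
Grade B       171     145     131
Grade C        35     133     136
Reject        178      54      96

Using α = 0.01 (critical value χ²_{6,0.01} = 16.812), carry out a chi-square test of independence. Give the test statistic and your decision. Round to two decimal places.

Row totals: 434, 447, 304, 328. Column totals: 525, 475, 513. Grand total N = 1513.
Expected counts (row total × column total / N):
  Grade A, Line 1: 434×525/1513 = 150.595
  Grade A, Line 2: 434×475/1513 = 136.252
  Grade A, Line 3: 434×513/1513 = 147.153
  Grade B, Line 1: 447×525/1513 = 155.106
  Grade B, Line 2: 447×475/1513 = 140.334
  Grade B, Line 3: 447×513/1513 = 151.560
  Grade C, Line 1: 304×525/1513 = 105.486
  Grade C, Line 2: 304×475/1513 = 95.440
  Grade C, Line 3: 304×513/1513 = 103.075
  Reject, Line 1: 328×525/1513 = 113.814
  Reject, Line 2: 328×475/1513 = 102.974
  Reject, Line 3: 328×513/1513 = 111.212
Contributions (O − E)²/E:
  (141 − 150.595)²/150.595 = 0.6113
  (143 − 136.252)²/136.252 = 0.3342
  (150 − 147.153)²/147.153 = 0.0551
  (171 − 155.106)²/155.106 = 1.6287
  (145 − 140.334)²/140.334 = 0.1551
  (131 − 151.560)²/151.560 = 2.7891
  (35 − 105.486)²/105.486 = 47.0989
  (133 − 95.440)²/95.440 = 14.7816
  (136 − 103.075)²/103.075 = 10.5172
  (178 − 113.814)²/113.814 = 36.1980
  (54 − 102.974)²/102.974 = 23.2918
  (96 − 111.212)²/111.212 = 2.0808
χ² = 0.6113 + 0.3342 + 0.0551 + 1.6287 + 0.1551 + 2.7891 + 47.0989 + 14.7816 + 10.5172 + 36.1980 + 23.2918 + 2.0808 = 139.54
df = (4−1)(3−1) = 6. Since 139.54 > 16.812, reject the null hypothesis of independence at α = 0.01.

139.54; reject H₀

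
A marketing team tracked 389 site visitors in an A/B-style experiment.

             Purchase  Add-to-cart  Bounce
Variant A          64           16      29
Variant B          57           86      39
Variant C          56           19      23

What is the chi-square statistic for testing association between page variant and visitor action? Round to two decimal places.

44.97

Row totals: 109, 182, 98. Column totals: 177, 121, 91. Grand total N = 389.
Expected counts (row total × column total / N):
  Variant A, Purchase: 109×177/389 = 49.596
  Variant A, Add-to-cart: 109×121/389 = 33.905
  Variant A, Bounce: 109×91/389 = 25.499
  Variant B, Purchase: 182×177/389 = 82.812
  Variant B, Add-to-cart: 182×121/389 = 56.612
  Variant B, Bounce: 182×91/389 = 42.576
  Variant C, Purchase: 98×177/389 = 44.591
  Variant C, Add-to-cart: 98×121/389 = 30.483
  Variant C, Bounce: 98×91/389 = 22.925
Contributions (O − E)²/E:
  (64 − 49.596)²/49.596 = 4.1833
  (16 − 33.905)²/33.905 = 9.4555
  (29 − 25.499)²/25.499 = 0.4807
  (57 − 82.812)²/82.812 = 8.0454
  (86 − 56.612)²/56.612 = 15.2557
  (39 − 42.576)²/42.576 = 0.3004
  (56 − 44.591)²/44.591 = 2.9191
  (19 − 30.483)²/30.483 = 4.3257
  (23 − 22.925)²/22.925 = 0.0002
χ² = 4.1833 + 9.4555 + 0.4807 + 8.0454 + 15.2557 + 0.3004 + 2.9191 + 4.3257 + 0.0002 = 44.97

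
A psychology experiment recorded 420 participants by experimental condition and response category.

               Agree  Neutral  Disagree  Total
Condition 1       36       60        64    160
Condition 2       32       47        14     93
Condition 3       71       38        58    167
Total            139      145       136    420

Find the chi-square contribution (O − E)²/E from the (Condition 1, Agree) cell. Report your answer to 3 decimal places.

5.427

Row total (Condition 1) = 160; column total (Agree) = 139; N = 420.
Expected count E = 160 × 139 / 420 = 52.9524.
Contribution = (O − E)²/E = (36 − 52.9524)² / 52.9524 = 5.427.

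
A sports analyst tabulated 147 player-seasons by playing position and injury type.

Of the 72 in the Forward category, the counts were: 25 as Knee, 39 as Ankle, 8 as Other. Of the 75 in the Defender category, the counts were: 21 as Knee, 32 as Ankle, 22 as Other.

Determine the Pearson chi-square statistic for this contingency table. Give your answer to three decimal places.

7.513

Row totals: 72, 75. Column totals: 46, 71, 30. Grand total N = 147.
Expected counts (row total × column total / N):
  Forward, Knee: 72×46/147 = 22.5306
  Forward, Ankle: 72×71/147 = 34.7755
  Forward, Other: 72×30/147 = 14.6939
  Defender, Knee: 75×46/147 = 23.4694
  Defender, Ankle: 75×71/147 = 36.2245
  Defender, Other: 75×30/147 = 15.3061
Contributions (O − E)²/E:
  (25 − 22.5306)²/22.5306 = 0.2707
  (39 − 34.7755)²/34.7755 = 0.5132
  (8 − 14.6939)²/14.6939 = 3.0494
  (21 − 23.4694)²/23.4694 = 0.2598
  (32 − 36.2245)²/36.2245 = 0.4927
  (22 − 15.3061)²/15.3061 = 2.9275
χ² = 0.2707 + 0.5132 + 3.0494 + 0.2598 + 0.4927 + 2.9275 = 7.513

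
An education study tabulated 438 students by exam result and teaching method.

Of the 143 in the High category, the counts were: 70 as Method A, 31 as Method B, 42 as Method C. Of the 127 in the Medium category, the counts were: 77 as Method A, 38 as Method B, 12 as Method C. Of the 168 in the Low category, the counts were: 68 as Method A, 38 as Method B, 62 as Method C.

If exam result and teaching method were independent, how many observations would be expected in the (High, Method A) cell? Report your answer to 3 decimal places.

70.194

Row total (High) = 143; column total (Method A) = 215; grand total N = 438.
Expected count = (row total × column total) / N = 143 × 215 / 438 = 70.194.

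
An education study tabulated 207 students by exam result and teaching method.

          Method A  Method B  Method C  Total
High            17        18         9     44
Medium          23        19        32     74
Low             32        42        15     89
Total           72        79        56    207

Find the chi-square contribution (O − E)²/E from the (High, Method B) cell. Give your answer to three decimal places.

0.087

Row total (High) = 44; column total (Method B) = 79; N = 207.
Expected count E = 44 × 79 / 207 = 16.7923.
Contribution = (O − E)²/E = (18 − 16.7923)² / 16.7923 = 0.087.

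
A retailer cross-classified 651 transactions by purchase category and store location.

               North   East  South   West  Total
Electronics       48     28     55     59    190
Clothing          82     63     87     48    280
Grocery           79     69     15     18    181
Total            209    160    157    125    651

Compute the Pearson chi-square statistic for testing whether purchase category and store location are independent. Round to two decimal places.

81.31

Grand total N = 651.
Expected counts (row total × column total / N):
  Electronics, North: 190×209/651 = 60.998
  Electronics, East: 190×160/651 = 46.697
  Electronics, South: 190×157/651 = 45.822
  Electronics, West: 190×125/651 = 36.482
  Clothing, North: 280×209/651 = 89.892
  Clothing, East: 280×160/651 = 68.817
  Clothing, South: 280×157/651 = 67.527
  Clothing, West: 280×125/651 = 53.763
  Grocery, North: 181×209/651 = 58.109
  Grocery, East: 181×160/651 = 44.485
  Grocery, South: 181×157/651 = 43.651
  Grocery, West: 181×125/651 = 34.754
Contributions (O − E)²/E:
  (48 − 60.998)²/60.998 = 2.7697
  (28 − 46.697)²/46.697 = 7.4861
  (55 − 45.822)²/45.822 = 1.8383
  (59 − 36.482)²/36.482 = 13.8989
  (82 − 89.892)²/89.892 = 0.6929
  (63 − 68.817)²/68.817 = 0.4917
  (87 − 67.527)²/67.527 = 5.6155
  (48 − 53.763)²/53.763 = 0.6178
  (79 − 58.109)²/58.109 = 7.5106
  (69 − 44.485)²/44.485 = 13.5098
  (15 − 43.651)²/43.651 = 18.8055
  (18 − 34.754)²/34.754 = 8.0767
χ² = 2.7697 + 7.4861 + 1.8383 + 13.8989 + 0.6929 + 0.4917 + 5.6155 + 0.6178 + 7.5106 + 13.5098 + 18.8055 + 8.0767 = 81.31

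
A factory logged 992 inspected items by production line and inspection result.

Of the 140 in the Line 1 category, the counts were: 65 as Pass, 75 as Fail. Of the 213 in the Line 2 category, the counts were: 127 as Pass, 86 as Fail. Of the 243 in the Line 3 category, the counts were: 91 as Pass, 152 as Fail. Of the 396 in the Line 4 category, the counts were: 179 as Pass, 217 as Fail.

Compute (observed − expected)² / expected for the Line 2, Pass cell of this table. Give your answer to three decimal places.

7.791

Row total (Line 2) = 213; column total (Pass) = 462; N = 992.
Expected count E = 213 × 462 / 992 = 99.1996.
Contribution = (O − E)²/E = (127 − 99.1996)² / 99.1996 = 7.791.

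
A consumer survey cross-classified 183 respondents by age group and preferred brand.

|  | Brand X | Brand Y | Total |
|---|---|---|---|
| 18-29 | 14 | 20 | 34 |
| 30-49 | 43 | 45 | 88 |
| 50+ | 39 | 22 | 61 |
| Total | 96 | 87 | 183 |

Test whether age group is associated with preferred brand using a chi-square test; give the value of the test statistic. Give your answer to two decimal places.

Grand total N = 183.
Expected counts (row total × column total / N):
  18-29, Brand X: 34×96/183 = 17.836
  18-29, Brand Y: 34×87/183 = 16.164
  30-49, Brand X: 88×96/183 = 46.164
  30-49, Brand Y: 88×87/183 = 41.836
  50+, Brand X: 61×96/183 = 32.000
  50+, Brand Y: 61×87/183 = 29.000
Contributions (O − E)²/E:
  (14 − 17.836)²/17.836 = 0.8250
  (20 − 16.164)²/16.164 = 0.9103
  (43 − 46.164)²/46.164 = 0.2169
  (45 − 41.836)²/41.836 = 0.2393
  (39 − 32.000)²/32.000 = 1.5313
  (22 − 29.000)²/29.000 = 1.6897
χ² = 0.8250 + 0.9103 + 0.2169 + 0.2393 + 1.5313 + 1.6897 = 5.41

5.41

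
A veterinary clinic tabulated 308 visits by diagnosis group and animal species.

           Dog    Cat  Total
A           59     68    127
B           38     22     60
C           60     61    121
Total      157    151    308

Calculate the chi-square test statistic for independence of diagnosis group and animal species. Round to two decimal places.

Grand total N = 308.
Expected counts (row total × column total / N):
  A, Dog: 127×157/308 = 64.737
  A, Cat: 127×151/308 = 62.263
  B, Dog: 60×157/308 = 30.584
  B, Cat: 60×151/308 = 29.416
  C, Dog: 121×157/308 = 61.679
  C, Cat: 121×151/308 = 59.321
Contributions (O − E)²/E:
  (59 − 64.737)²/64.737 = 0.5084
  (68 − 62.263)²/62.263 = 0.5286
  (38 − 30.584)²/30.584 = 1.7982
  (22 − 29.416)²/29.416 = 1.8696
  (60 − 61.679)²/61.679 = 0.0457
  (61 − 59.321)²/59.321 = 0.0475
χ² = 0.5084 + 0.5286 + 1.7982 + 1.8696 + 0.0457 + 0.0475 = 4.80

4.80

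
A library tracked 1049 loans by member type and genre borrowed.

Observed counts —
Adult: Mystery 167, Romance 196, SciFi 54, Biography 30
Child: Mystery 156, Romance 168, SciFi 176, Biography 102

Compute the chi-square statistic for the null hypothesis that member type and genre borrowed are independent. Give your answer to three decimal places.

Row totals: 447, 602. Column totals: 323, 364, 230, 132. Grand total N = 1049.
Expected counts (row total × column total / N):
  Adult, Mystery: 447×323/1049 = 137.6368
  Adult, Romance: 447×364/1049 = 155.1077
  Adult, SciFi: 447×230/1049 = 98.0076
  Adult, Biography: 447×132/1049 = 56.2479
  Child, Mystery: 602×323/1049 = 185.3632
  Child, Romance: 602×364/1049 = 208.8923
  Child, SciFi: 602×230/1049 = 131.9924
  Child, Biography: 602×132/1049 = 75.7521
Contributions (O − E)²/E:
  (167 − 137.6368)²/137.6368 = 6.2643
  (196 − 155.1077)²/155.1077 = 10.7808
  (54 − 98.0076)²/98.0076 = 19.7604
  (30 − 56.2479)²/56.2479 = 12.2485
  (156 − 185.3632)²/185.3632 = 4.6514
  (168 − 208.8923)²/208.8923 = 8.0050
  (176 − 131.9924)²/131.9924 = 14.6726
  (102 − 75.7521)²/75.7521 = 9.0948
χ² = 6.2643 + 10.7808 + 19.7604 + 12.2485 + 4.6514 + 8.0050 + 14.6726 + 9.0948 = 85.478

85.478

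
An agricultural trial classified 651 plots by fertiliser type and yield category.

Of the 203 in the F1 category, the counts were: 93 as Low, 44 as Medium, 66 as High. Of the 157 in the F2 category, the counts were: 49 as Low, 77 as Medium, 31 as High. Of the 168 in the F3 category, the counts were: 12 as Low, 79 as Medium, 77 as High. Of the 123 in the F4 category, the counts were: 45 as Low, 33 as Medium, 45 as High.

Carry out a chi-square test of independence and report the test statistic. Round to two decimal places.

Row totals: 203, 157, 168, 123. Column totals: 199, 233, 219. Grand total N = 651.
Expected counts (row total × column total / N):
  F1, Low: 203×199/651 = 62.054
  F1, Medium: 203×233/651 = 72.656
  F1, High: 203×219/651 = 68.290
  F2, Low: 157×199/651 = 47.992
  F2, Medium: 157×233/651 = 56.192
  F2, High: 157×219/651 = 52.816
  F3, Low: 168×199/651 = 51.355
  F3, Medium: 168×233/651 = 60.129
  F3, High: 168×219/651 = 56.516
  F4, Low: 123×199/651 = 37.599
  F4, Medium: 123×233/651 = 44.023
  F4, High: 123×219/651 = 41.378
Contributions (O − E)²/E:
  (93 − 62.054)²/62.054 = 15.4326
  (44 − 72.656)²/72.656 = 11.3021
  (66 − 68.290)²/68.290 = 0.0768
  (49 − 47.992)²/47.992 = 0.0212
  (77 − 56.192)²/56.192 = 7.7052
  (31 − 52.816)²/52.816 = 9.0112
  (12 − 51.355)²/51.355 = 30.1590
  (79 − 60.129)²/60.129 = 5.9225
  (77 − 56.516)²/56.516 = 7.4243
  (45 − 37.599)²/37.599 = 1.4568
  (33 − 44.023)²/44.023 = 2.7601
  (45 − 41.378)²/41.378 = 0.3170
χ² = 15.4326 + 11.3021 + 0.0768 + 0.0212 + 7.7052 + 9.0112 + 30.1590 + 5.9225 + 7.4243 + 1.4568 + 2.7601 + 0.3170 = 91.59

91.59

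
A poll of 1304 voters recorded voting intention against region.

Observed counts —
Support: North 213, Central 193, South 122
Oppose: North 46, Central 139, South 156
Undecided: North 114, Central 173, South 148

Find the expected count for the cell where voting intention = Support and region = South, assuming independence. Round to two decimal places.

Row total (Support) = 528; column total (South) = 426; grand total N = 1304.
Expected count = (row total × column total) / N = 528 × 426 / 1304 = 172.49.

172.49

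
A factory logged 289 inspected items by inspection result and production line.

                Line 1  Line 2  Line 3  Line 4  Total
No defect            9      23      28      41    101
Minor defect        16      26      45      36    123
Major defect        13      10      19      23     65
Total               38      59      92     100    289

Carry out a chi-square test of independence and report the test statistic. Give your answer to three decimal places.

8.432

Grand total N = 289.
Expected counts (row total × column total / N):
  No defect, Line 1: 101×38/289 = 13.2803
  No defect, Line 2: 101×59/289 = 20.6194
  No defect, Line 3: 101×92/289 = 32.1522
  No defect, Line 4: 101×100/289 = 34.9481
  Minor defect, Line 1: 123×38/289 = 16.1730
  Minor defect, Line 2: 123×59/289 = 25.1107
  Minor defect, Line 3: 123×92/289 = 39.1557
  Minor defect, Line 4: 123×100/289 = 42.5606
  Major defect, Line 1: 65×38/289 = 8.5467
  Major defect, Line 2: 65×59/289 = 13.2699
  Major defect, Line 3: 65×92/289 = 20.6920
  Major defect, Line 4: 65×100/289 = 22.4913
Contributions (O − E)²/E:
  (9 − 13.2803)²/13.2803 = 1.3796
  (23 − 20.6194)²/20.6194 = 0.2749
  (28 − 32.1522)²/32.1522 = 0.5362
  (41 − 34.9481)²/34.9481 = 1.0480
  (16 − 16.1730)²/16.1730 = 0.0019
  (26 − 25.1107)²/25.1107 = 0.0315
  (45 − 39.1557)²/39.1557 = 0.8723
  (36 − 42.5606)²/42.5606 = 1.0113
  (13 − 8.5467)²/8.5467 = 2.3204
  (10 − 13.2699)²/13.2699 = 0.8058
  (19 − 20.6920)²/20.6920 = 0.1384
  (23 − 22.4913)²/22.4913 = 0.0115
χ² = 1.3796 + 0.2749 + 0.5362 + 1.0480 + 0.0019 + 0.0315 + 0.8723 + 1.0113 + 2.3204 + 0.8058 + 0.1384 + 0.0115 = 8.432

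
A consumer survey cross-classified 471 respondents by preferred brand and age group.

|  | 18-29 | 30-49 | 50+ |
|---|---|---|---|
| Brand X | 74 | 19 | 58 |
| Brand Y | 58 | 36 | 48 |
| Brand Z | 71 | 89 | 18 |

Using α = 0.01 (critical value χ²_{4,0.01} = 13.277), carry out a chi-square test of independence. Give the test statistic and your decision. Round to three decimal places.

70.205; reject H₀

Row totals: 151, 142, 178. Column totals: 203, 144, 124. Grand total N = 471.
Expected counts (row total × column total / N):
  Brand X, 18-29: 151×203/471 = 65.0807
  Brand X, 30-49: 151×144/471 = 46.1656
  Brand X, 50+: 151×124/471 = 39.7537
  Brand Y, 18-29: 142×203/471 = 61.2017
  Brand Y, 30-49: 142×144/471 = 43.4140
  Brand Y, 50+: 142×124/471 = 37.3843
  Brand Z, 18-29: 178×203/471 = 76.7176
  Brand Z, 30-49: 178×144/471 = 54.4204
  Brand Z, 50+: 178×124/471 = 46.8620
Contributions (O − E)²/E:
  (74 − 65.0807)²/65.0807 = 1.2224
  (19 − 46.1656)²/46.1656 = 15.9853
  (58 − 39.7537)²/39.7537 = 8.3748
  (58 − 61.2017)²/61.2017 = 0.1675
  (36 − 43.4140)²/43.4140 = 1.2661
  (48 − 37.3843)²/37.3843 = 3.0144
  (71 − 76.7176)²/76.7176 = 0.4261
  (89 − 54.4204)²/54.4204 = 21.9724
  (18 − 46.8620)²/46.8620 = 17.7759
χ² = 1.2224 + 15.9853 + 8.3748 + 0.1675 + 1.2661 + 3.0144 + 0.4261 + 21.9724 + 17.7759 = 70.205
df = (3−1)(3−1) = 4. Since 70.205 > 13.277, reject the null hypothesis of independence at α = 0.01.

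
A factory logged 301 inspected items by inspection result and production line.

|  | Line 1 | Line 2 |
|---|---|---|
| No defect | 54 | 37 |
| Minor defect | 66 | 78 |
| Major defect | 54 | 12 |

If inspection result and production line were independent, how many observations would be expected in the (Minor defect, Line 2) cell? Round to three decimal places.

Row total (Minor defect) = 144; column total (Line 2) = 127; grand total N = 301.
Expected count = (row total × column total) / N = 144 × 127 / 301 = 60.757.

60.757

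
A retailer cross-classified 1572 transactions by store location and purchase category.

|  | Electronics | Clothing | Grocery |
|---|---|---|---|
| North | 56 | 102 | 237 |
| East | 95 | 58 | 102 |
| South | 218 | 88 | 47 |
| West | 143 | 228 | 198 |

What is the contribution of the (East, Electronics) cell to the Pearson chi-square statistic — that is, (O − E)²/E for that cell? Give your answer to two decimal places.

1.72

Row total (East) = 255; column total (Electronics) = 512; N = 1572.
Expected count E = 255 × 512 / 1572 = 83.053.
Contribution = (O − E)²/E = (95 − 83.053)² / 83.053 = 1.72.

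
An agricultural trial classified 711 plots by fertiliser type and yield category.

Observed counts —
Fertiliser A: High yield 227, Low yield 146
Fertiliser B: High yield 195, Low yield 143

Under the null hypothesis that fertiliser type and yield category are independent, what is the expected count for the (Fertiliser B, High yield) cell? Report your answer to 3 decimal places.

Row total (Fertiliser B) = 338; column total (High yield) = 422; grand total N = 711.
Expected count = (row total × column total) / N = 338 × 422 / 711 = 200.613.

200.613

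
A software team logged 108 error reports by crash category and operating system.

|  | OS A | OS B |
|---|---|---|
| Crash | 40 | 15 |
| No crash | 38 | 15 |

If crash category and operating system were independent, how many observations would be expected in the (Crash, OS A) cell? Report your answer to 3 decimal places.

39.722

Row total (Crash) = 55; column total (OS A) = 78; grand total N = 108.
Expected count = (row total × column total) / N = 55 × 78 / 108 = 39.722.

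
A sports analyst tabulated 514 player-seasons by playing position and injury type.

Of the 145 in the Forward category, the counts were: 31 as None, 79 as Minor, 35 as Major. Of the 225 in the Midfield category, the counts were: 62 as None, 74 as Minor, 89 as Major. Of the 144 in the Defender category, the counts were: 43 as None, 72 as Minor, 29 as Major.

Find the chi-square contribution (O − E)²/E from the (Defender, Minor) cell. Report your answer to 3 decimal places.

Row total (Defender) = 144; column total (Minor) = 225; N = 514.
Expected count E = 144 × 225 / 514 = 63.0350.
Contribution = (O − E)²/E = (72 − 63.0350)² / 63.0350 = 1.275.

1.275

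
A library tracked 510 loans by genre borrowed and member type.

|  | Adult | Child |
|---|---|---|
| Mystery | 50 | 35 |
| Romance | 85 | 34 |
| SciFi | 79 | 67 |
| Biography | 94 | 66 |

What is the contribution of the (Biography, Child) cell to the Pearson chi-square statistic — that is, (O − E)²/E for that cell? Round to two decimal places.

0.11

Row total (Biography) = 160; column total (Child) = 202; N = 510.
Expected count E = 160 × 202 / 510 = 63.3725.
Contribution = (O − E)²/E = (66 − 63.3725)² / 63.3725 = 0.11.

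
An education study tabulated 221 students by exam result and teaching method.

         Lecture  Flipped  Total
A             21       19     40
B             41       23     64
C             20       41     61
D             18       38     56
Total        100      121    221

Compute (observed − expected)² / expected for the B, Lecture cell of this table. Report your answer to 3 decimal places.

Row total (B) = 64; column total (Lecture) = 100; N = 221.
Expected count E = 64 × 100 / 221 = 28.9593.
Contribution = (O − E)²/E = (41 − 28.9593)² / 28.9593 = 5.006.

5.006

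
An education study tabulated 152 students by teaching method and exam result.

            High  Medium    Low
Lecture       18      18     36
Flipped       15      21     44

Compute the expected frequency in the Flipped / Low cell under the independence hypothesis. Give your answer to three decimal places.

Row total (Flipped) = 80; column total (Low) = 80; grand total N = 152.
Expected count = (row total × column total) / N = 80 × 80 / 152 = 42.105.

42.105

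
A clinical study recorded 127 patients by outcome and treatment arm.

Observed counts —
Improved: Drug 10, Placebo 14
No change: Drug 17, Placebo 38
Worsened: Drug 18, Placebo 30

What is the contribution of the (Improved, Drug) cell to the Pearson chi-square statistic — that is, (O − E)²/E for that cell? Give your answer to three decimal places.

Row total (Improved) = 24; column total (Drug) = 45; N = 127.
Expected count E = 24 × 45 / 127 = 8.5039.
Contribution = (O − E)²/E = (10 − 8.5039)² / 8.5039 = 0.263.

0.263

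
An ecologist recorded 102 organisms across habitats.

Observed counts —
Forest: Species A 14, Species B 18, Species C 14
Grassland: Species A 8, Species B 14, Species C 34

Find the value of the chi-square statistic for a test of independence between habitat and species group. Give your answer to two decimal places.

9.58

Row totals: 46, 56. Column totals: 22, 32, 48. Grand total N = 102.
Expected counts (row total × column total / N):
  Forest, Species A: 46×22/102 = 9.9216
  Forest, Species B: 46×32/102 = 14.4314
  Forest, Species C: 46×48/102 = 21.6471
  Grassland, Species A: 56×22/102 = 12.0784
  Grassland, Species B: 56×32/102 = 17.5686
  Grassland, Species C: 56×48/102 = 26.3529
Contributions (O − E)²/E:
  (14 − 9.9216)²/9.9216 = 1.6765
  (18 − 14.4314)²/14.4314 = 0.8824
  (14 − 21.6471)²/21.6471 = 2.7014
  (8 − 12.0784)²/12.0784 = 1.3771
  (14 − 17.5686)²/17.5686 = 0.7249
  (34 − 26.3529)²/26.3529 = 2.2190
χ² = 1.6765 + 0.8824 + 2.7014 + 1.3771 + 0.7249 + 2.2190 = 9.58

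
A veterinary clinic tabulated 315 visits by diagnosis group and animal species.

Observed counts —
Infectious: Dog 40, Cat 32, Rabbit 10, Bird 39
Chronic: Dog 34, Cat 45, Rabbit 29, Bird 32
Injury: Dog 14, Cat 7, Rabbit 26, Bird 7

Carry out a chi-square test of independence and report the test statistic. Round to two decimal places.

Row totals: 121, 140, 54. Column totals: 88, 84, 65, 78. Grand total N = 315.
Expected counts (row total × column total / N):
  Infectious, Dog: 121×88/315 = 33.803
  Infectious, Cat: 121×84/315 = 32.267
  Infectious, Rabbit: 121×65/315 = 24.968
  Infectious, Bird: 121×78/315 = 29.962
  Chronic, Dog: 140×88/315 = 39.111
  Chronic, Cat: 140×84/315 = 37.333
  Chronic, Rabbit: 140×65/315 = 28.889
  Chronic, Bird: 140×78/315 = 34.667
  Injury, Dog: 54×88/315 = 15.086
  Injury, Cat: 54×84/315 = 14.400
  Injury, Rabbit: 54×65/315 = 11.143
  Injury, Bird: 54×78/315 = 13.371
Contributions (O − E)²/E:
  (40 − 33.803)²/33.803 = 1.1361
  (32 − 32.267)²/32.267 = 0.0022
  (10 − 24.968)²/24.968 = 8.9731
  (39 − 29.962)²/29.962 = 2.7263
  (34 − 39.111)²/39.111 = 0.6679
  (45 − 37.333)²/37.333 = 1.5746
  (29 − 28.889)²/28.889 = 0.0004
  (32 − 34.667)²/34.667 = 0.2052
  (14 − 15.086)²/15.086 = 0.0782
  (7 − 14.400)²/14.400 = 3.8028
  (26 − 11.143)²/11.143 = 19.8089
  (7 − 13.371)²/13.371 = 3.0356
χ² = 1.1361 + 0.0022 + 8.9731 + 2.7263 + 0.6679 + 1.5746 + 0.0004 + 0.2052 + 0.0782 + 3.8028 + 19.8089 + 3.0356 = 42.01

42.01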